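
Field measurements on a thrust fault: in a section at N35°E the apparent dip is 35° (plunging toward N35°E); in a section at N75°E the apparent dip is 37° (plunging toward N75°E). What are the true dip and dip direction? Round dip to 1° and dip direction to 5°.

true dip 38°, dip direction 060°

The two traces are lines in the plane: v₁ = (sin 35°·cos 35°, cos 35°·cos 35°, −sin 35°), v₂ = (sin 75°·cos 37°, cos 75°·cos 37°, −sin 37°).
Cross product v₁ × v₂ gives the pole to the plane: n ∝ (0.285, 0.160, 0.421).
Dip δ = arctan(|n_h|/n_z) = arctan(0.327/0.421) = 37.9°.
Dip direction = atan2(0.285, 0.160) = 61° (azimuth of n's horizontal projection).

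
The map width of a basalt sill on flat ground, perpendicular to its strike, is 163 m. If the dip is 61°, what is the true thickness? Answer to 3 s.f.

True thickness t = w · sin(dip) = 163 × sin 61°
t = 163 × 0.8746 = 142.563 m

143 m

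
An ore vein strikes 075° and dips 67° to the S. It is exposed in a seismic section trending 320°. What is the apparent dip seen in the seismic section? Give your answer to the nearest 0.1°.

64.9°

Angle between strike (075°) and section (320°): β = 65°.
tan(apparent dip) = tan 67° · sin 65° = 2.1351
apparent dip = arctan 2.1351 = 64.90°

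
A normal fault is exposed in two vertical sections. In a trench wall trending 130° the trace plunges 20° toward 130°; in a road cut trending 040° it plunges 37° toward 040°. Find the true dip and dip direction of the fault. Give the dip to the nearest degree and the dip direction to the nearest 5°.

true dip 40°, dip direction 065°

Represent each trace as a vector plunging at its apparent dip toward its trend (east-north-up frame): v₁ = (0.720, -0.604, -0.342), v₂ = (0.513, 0.612, -0.602).
Cross product v₁ × v₂ gives the pole to the plane: n ∝ (0.573, 0.258, 0.750).
True dip = arccos(n_z / |n|) = arccos(0.7669) = 39.9°.
The horizontal component of n points toward azimuth atan2(n_x, n_y) = 66°, the dip direction.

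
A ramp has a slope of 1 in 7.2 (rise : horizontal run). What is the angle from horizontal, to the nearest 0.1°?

7.9°

tan θ = 1/7.2 = 0.1389
θ = arctan(0.1389) = 7.91°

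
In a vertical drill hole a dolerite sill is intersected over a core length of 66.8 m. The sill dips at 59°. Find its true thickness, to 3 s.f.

True thickness t = h · cos(dip) = 66.8 × cos 59°
t = 66.8 × 0.5150 = 34.405 m

34.4 m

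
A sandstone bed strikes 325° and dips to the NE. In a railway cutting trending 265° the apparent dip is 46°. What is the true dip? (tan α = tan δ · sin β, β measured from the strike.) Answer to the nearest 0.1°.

50.1°

The section is 60° from the strike.
tan(true dip) = tan 46° / sin 60° = 1.1957
δ = arctan(1.1957) = 50.09°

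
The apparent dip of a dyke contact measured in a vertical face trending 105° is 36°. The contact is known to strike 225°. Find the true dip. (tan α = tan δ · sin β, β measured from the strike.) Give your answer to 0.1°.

The section is 60° from the strike.
tan(true dip) = tan 36° / sin 60° = 0.8389
δ = arctan(0.8389) = 39.99°

40.0°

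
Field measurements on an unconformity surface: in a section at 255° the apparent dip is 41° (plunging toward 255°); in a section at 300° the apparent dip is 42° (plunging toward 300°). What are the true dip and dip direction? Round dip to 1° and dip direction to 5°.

Each apparent-dip line lies in the plane. As unit vectors (x east, y north, z up), v₁ plunges 41°→255° and v₂ plunges 42°→300°.
The plane normal is n = v₁ × v₂ ∝ (-0.374, 0.066, 0.397).
tan δ = √(n_x²+n_y²)/n_z = 0.380/0.397, so δ = 43.8°.
Dip direction = atan2(-0.374, 0.066) = 280° (azimuth of n's horizontal projection).

true dip 44°, dip direction 280°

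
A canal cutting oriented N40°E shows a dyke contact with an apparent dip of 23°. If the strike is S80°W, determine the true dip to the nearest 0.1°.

The section is 40° from the strike.
tan(true dip) = tan 23° / sin 40° = 0.6604
δ = arctan(0.6604) = 33.44°

33.4°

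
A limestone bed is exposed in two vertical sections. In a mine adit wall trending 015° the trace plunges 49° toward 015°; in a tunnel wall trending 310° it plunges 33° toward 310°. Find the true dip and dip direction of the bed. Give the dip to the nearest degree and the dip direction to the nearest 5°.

Represent each trace as a vector plunging at its apparent dip toward its trend (east-north-up frame): v₁ = (0.170, 0.634, -0.755), v₂ = (-0.642, 0.539, -0.545).
The plane normal is n = v₁ × v₂ ∝ (0.062, 0.577, 0.499).
Dip δ = arctan(|n_h|/n_z) = arctan(0.581/0.499) = 49.3°.
Dip direction = azimuth of (n_x, n_y) = atan2(0.062, 0.577) = 6°.

true dip 49°, dip direction 005°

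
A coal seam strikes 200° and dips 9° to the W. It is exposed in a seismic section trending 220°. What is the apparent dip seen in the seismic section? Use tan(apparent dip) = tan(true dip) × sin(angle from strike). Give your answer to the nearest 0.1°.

3.1°

Angle between strike (200°) and section (220°): β = 20°.
tan(apparent dip) = tan 9° · sin 20° = 0.0542
apparent dip = arctan 0.0542 = 3.10°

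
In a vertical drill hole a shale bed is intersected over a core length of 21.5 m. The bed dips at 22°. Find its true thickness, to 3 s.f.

True thickness t = h · cos(dip) = 21.5 × cos 22°
t = 21.5 × 0.9272 = 19.934 m

19.9 m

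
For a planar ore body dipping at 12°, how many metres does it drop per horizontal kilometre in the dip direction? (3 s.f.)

drop per km = 1000 × tan 12° = 1000 × 0.2126

213 m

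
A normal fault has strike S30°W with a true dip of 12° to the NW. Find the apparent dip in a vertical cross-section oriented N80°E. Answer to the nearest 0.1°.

The strike is S30°W and the section trends N80°E; the acute angle between them is β = 50°.
tan(apparent dip) = tan 12° · sin 50° = 0.1628
α = arctan(0.1628) = 9.25°

9.2°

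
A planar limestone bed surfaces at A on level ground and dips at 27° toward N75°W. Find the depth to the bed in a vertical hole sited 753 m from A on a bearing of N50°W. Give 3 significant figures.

The hole lies 25° from the dip direction, so the down-dip offset is 753 × cos 25° = 682.45 m.
Depth = down-dip offset × tan(dip) = 682.45 × tan 27° = 682.45 × 0.5095
Depth = 347.73 m

348 m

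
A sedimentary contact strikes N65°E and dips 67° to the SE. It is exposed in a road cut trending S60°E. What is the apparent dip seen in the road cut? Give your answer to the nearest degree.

The strike is N65°E and the section trends S60°E; the acute angle between them is β = 55°.
tan(apparent dip) = tan 67° · sin 55° = 1.9298
α = arctan(1.9298) = 62.61°

63°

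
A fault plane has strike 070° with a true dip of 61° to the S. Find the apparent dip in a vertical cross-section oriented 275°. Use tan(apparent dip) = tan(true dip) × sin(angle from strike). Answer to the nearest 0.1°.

The section lies 25° from the strike.
tan(apparent dip) = tan 61° · sin 25° = 0.7624
apparent dip = arctan 0.7624 = 37.32°

37.3°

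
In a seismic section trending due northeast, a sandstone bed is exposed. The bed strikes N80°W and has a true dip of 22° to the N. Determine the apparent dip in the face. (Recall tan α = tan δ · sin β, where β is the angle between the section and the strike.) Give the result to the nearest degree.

18°

The strike is N80°W and the section trends due northeast; the acute angle between them is β = 55°.
tan α = tan 22° × sin 55° = 0.4040 × 0.8192 = 0.3310
α = arctan(0.3310) = 18.31°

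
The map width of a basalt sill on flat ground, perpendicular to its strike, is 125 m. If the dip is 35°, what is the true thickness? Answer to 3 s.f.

True thickness t = w · sin(dip) = 125 × sin 35°
t = 125 × 0.5736 = 71.697 m

71.7 m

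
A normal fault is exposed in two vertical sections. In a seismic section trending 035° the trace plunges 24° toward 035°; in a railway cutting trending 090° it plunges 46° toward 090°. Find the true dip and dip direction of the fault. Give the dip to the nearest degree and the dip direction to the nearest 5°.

Represent each trace as a vector plunging at its apparent dip toward its trend (east-north-up frame): v₁ = (0.524, 0.748, -0.407), v₂ = (0.695, 0.000, -0.719).
n = v₁ × v₂ = (0.538, -0.094, 0.520) (taken with n_z > 0).
True dip = arccos(n_z / |n|) = arccos(0.6892) = 46.4°.
The horizontal component of n points toward azimuth atan2(n_x, n_y) = 100°, the dip direction.

true dip 46°, dip direction 100°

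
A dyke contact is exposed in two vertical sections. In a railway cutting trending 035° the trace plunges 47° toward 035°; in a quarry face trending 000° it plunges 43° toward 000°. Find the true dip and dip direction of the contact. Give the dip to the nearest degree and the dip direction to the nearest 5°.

true dip 47°, dip direction 030°

Represent each trace as a vector plunging at its apparent dip toward its trend (east-north-up frame): v₁ = (0.391, 0.559, -0.731), v₂ = (0.000, 0.731, -0.682).
The plane normal is n = v₁ × v₂ ∝ (0.154, 0.267, 0.286).
tan δ = √(n_x²+n_y²)/n_z = 0.308/0.286, so δ = 47.1°.
Dip direction = azimuth of (n_x, n_y) = atan2(0.154, 0.267) = 30°.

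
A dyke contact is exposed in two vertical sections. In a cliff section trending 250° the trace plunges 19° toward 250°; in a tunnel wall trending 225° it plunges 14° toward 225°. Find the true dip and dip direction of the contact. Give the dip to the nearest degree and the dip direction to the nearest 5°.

true dip 21°, dip direction 275°

Represent each trace as a vector plunging at its apparent dip toward its trend (east-north-up frame): v₁ = (-0.888, -0.323, -0.326), v₂ = (-0.686, -0.686, -0.242).
Cross product v₁ × v₂ gives the pole to the plane: n ∝ (-0.145, 0.008, 0.388).
Dip δ = arctan(|n_h|/n_z) = arctan(0.145/0.388) = 20.6°.
Dip direction = azimuth of (n_x, n_y) = atan2(-0.145, 0.008) = 273°.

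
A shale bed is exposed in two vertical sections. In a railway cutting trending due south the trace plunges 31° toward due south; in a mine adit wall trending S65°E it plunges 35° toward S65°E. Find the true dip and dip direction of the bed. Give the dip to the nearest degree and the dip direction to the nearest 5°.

true dip 38°, dip direction 140°

The two traces are lines in the plane: v₁ = (sin 180°·cos 31°, cos 180°·cos 31°, −sin 31°), v₂ = (sin 115°·cos 35°, cos 115°·cos 35°, −sin 35°).
Cross product v₁ × v₂ gives the pole to the plane: n ∝ (0.313, -0.382, 0.636).
Dip δ = arctan(|n_h|/n_z) = arctan(0.494/0.636) = 37.8°.
Dip direction = azimuth of (n_x, n_y) = atan2(0.313, -0.382) = 141°.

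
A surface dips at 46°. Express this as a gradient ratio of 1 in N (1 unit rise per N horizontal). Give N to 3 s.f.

1 : N means tan θ = 1/N, so N = 1/tan 46° = 1/1.0355

1 in 0.966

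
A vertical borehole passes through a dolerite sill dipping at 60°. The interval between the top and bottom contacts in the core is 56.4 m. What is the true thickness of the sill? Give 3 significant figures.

True thickness t = h · cos(dip) = 56.4 × cos 60°
t = 56.4 × 0.5000 = 28.200 m

28.2 m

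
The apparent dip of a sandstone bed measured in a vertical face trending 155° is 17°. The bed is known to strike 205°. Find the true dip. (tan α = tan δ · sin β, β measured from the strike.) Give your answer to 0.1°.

21.8°

The section is 50° from the strike.
tan δ = tan α / sin β = tan 17° / sin 50° = 0.3057 / 0.7660 = 0.3991
δ = arctan(0.3991) = 21.76°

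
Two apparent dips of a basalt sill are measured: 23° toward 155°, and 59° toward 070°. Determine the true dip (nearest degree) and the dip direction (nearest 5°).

true dip 59°, dip direction 080°

Each apparent-dip line lies in the plane. As unit vectors (x east, y north, z up), v₁ plunges 23°→155° and v₂ plunges 59°→070°.
Cross product v₁ × v₂ gives the pole to the plane: n ∝ (0.784, 0.144, 0.472).
True dip = arccos(n_z / |n|) = arccos(0.5097) = 59.4°.
Dip direction = azimuth of (n_x, n_y) = atan2(0.784, 0.144) = 80°.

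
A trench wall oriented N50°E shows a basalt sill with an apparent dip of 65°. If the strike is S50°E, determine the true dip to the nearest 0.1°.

65.3°

The section is 80° from the strike.
tan(true dip) = tan 65° / sin 80° = 2.1776
true dip = arctan 2.1776 = 65.33°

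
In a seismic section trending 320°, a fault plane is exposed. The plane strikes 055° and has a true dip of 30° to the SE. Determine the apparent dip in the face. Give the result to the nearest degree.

30°

The section lies 85° from the strike.
tan(apparent dip) = tan 30° · sin 85° = 0.5752
apparent dip = arctan 0.5752 = 29.91°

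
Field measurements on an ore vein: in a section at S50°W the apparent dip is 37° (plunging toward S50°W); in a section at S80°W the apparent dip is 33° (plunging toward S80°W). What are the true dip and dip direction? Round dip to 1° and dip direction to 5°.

true dip 37°, dip direction 230°

Represent each trace as a vector plunging at its apparent dip toward its trend (east-north-up frame): v₁ = (-0.612, -0.513, -0.602), v₂ = (-0.826, -0.146, -0.545).
Cross product v₁ × v₂ gives the pole to the plane: n ∝ (-0.192, -0.164, 0.335).
tan δ = √(n_x²+n_y²)/n_z = 0.252/0.335, so δ = 37.0°.
Dip direction = atan2(-0.192, -0.164) = 230° (azimuth of n's horizontal projection).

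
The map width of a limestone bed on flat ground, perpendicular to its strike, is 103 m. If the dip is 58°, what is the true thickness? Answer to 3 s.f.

87.3 m

True thickness t = w · sin(dip) = 103 × sin 58°
t = 103 × 0.8480 = 87.349 m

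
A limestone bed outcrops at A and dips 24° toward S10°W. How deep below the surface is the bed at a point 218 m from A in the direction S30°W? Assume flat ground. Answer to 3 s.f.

91.2 m

The hole lies 20° from the dip direction, so the down-dip offset is 218 × cos 20° = 204.85 m.
Depth = down-dip offset × tan(dip) = 204.85 × tan 24° = 204.85 × 0.4452
Depth = 91.21 m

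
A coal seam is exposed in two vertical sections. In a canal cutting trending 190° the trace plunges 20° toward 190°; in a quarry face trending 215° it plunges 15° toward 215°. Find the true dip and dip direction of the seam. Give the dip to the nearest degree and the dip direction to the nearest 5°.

Represent each trace as a vector plunging at its apparent dip toward its trend (east-north-up frame): v₁ = (-0.163, -0.925, -0.342), v₂ = (-0.554, -0.791, -0.259).
n = v₁ × v₂ = (0.031, -0.147, 0.384) (taken with n_z > 0).
True dip = arccos(n_z / |n|) = arccos(0.9309) = 21.4°.
Dip direction = atan2(0.031, -0.147) = 168° (azimuth of n's horizontal projection).

true dip 21°, dip direction 170°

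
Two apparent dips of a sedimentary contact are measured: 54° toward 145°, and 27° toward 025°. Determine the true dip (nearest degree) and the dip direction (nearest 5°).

true dip 63°, dip direction 100°

Represent each trace as a vector plunging at its apparent dip toward its trend (east-north-up frame): v₁ = (0.337, -0.481, -0.809), v₂ = (0.377, 0.808, -0.454).
The plane normal is n = v₁ × v₂ ∝ (0.872, -0.152, 0.454).
Dip δ = arctan(|n_h|/n_z) = arctan(0.885/0.454) = 62.9°.
The horizontal component of n points toward azimuth atan2(n_x, n_y) = 100°, the dip direction.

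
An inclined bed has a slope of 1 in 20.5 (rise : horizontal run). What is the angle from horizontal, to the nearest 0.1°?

2.8°

tan θ = 1/20.5 = 0.0488
θ = arctan(0.0488) = 2.79°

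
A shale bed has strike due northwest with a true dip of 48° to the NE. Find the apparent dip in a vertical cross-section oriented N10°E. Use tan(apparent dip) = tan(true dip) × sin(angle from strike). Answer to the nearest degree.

The section lies 55° from the strike.
tan α = tan 48° × sin 55° = 1.1106 × 0.8192 = 0.9098
apparent dip = arctan 0.9098 = 42.29°

42°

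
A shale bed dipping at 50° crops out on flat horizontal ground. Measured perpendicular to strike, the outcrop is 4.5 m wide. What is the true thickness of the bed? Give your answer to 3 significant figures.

3.45 m

True thickness t = w · sin(dip) = 4.5 × sin 50°
t = 4.5 × 0.7660 = 3.447 m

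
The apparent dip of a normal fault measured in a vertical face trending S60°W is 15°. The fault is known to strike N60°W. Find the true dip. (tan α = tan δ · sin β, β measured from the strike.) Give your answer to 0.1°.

17.2°

The section is 60° from the strike.
tan δ = tan α / sin β = tan 15° / sin 60° = 0.2679 / 0.8660 = 0.3094
δ = arctan(0.3094) = 17.19°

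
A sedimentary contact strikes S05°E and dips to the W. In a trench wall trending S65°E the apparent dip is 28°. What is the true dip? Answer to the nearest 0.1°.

31.5°

The section is 60° from the strike.
tan(true dip) = tan 28° / sin 60° = 0.6140
δ = arctan(0.6140) = 31.55°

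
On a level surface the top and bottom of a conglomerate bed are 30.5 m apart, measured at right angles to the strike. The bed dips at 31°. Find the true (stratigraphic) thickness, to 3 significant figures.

True thickness t = w · sin(dip) = 30.5 × sin 31°
t = 30.5 × 0.5150 = 15.709 m

15.7 m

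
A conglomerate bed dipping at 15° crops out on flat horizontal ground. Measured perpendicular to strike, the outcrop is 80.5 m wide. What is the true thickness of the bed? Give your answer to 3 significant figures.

True thickness t = w · sin(dip) = 80.5 × sin 15°
t = 80.5 × 0.2588 = 20.835 m

20.8 m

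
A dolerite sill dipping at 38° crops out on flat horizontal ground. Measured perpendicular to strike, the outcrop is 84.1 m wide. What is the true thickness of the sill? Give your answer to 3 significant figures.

51.8 m

True thickness t = w · sin(dip) = 84.1 × sin 38°
t = 84.1 × 0.6157 = 51.777 m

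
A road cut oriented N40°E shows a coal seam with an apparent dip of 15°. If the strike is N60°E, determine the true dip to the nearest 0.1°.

38.1°

The section is 20° from the strike.
tan(true dip) = tan 15° / sin 20° = 0.7834
δ = arctan(0.7834) = 38.08°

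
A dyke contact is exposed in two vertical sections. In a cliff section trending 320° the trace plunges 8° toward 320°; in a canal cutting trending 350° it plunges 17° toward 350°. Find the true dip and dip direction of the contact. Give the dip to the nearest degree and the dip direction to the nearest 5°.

Each apparent-dip line lies in the plane. As unit vectors (x east, y north, z up), v₁ plunges 8°→320° and v₂ plunges 17°→350°.
The plane normal is n = v₁ × v₂ ∝ (0.091, 0.163, 0.473).
True dip = arccos(n_z / |n|) = arccos(0.9304) = 21.5°.
Dip direction = atan2(0.091, 0.163) = 29° (azimuth of n's horizontal projection).

true dip 22°, dip direction 030°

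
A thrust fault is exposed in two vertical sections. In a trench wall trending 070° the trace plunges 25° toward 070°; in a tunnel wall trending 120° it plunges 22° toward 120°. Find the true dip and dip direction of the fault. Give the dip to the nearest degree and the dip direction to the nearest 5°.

true dip 26°, dip direction 085°

Represent each trace as a vector plunging at its apparent dip toward its trend (east-north-up frame): v₁ = (0.852, 0.310, -0.423), v₂ = (0.803, -0.464, -0.375).
Cross product v₁ × v₂ gives the pole to the plane: n ∝ (0.312, 0.020, 0.644).
tan δ = √(n_x²+n_y²)/n_z = 0.313/0.644, so δ = 25.9°.
Dip direction = atan2(0.312, 0.020) = 86° (azimuth of n's horizontal projection).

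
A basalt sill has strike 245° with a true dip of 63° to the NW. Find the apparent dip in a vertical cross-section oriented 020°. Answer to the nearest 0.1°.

The strike is 245° and the section trends 020°; the acute angle between them is β = 45°.
tan(apparent dip) = tan 63° · sin 45° = 1.3878
α = arctan(1.3878) = 54.22°

54.2°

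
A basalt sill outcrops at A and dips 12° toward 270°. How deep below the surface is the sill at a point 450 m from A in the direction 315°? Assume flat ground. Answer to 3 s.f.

67.6 m

The hole lies 45° from the dip direction, so the down-dip offset is 450 × cos 45° = 318.20 m.
Depth = down-dip offset × tan(dip) = 318.20 × tan 12° = 318.20 × 0.2126
Depth = 67.64 m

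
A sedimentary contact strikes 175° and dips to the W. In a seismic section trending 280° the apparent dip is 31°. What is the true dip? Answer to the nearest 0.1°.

31.9°

β = acute angle between strike 175° and section 280° = 75°.
tan(true dip) = tan 31° / sin 75° = 0.6221
δ = arctan(0.6221) = 31.88°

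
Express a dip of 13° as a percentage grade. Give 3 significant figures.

23.1%

grade % = 100 × tan 13° = 100 × 0.2309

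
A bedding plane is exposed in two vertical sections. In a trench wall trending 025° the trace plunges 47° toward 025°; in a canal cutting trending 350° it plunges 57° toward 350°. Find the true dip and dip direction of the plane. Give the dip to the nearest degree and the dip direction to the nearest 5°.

The two traces are lines in the plane: v₁ = (sin 25°·cos 47°, cos 25°·cos 47°, −sin 47°), v₂ = (sin 350°·cos 57°, cos 350°·cos 57°, −sin 57°).
Cross product v₁ × v₂ gives the pole to the plane: n ∝ (-0.126, 0.311, 0.213).
Dip δ = arctan(|n_h|/n_z) = arctan(0.335/0.213) = 57.6°.
Dip direction = azimuth of (n_x, n_y) = atan2(-0.126, 0.311) = 338°.

true dip 58°, dip direction 340°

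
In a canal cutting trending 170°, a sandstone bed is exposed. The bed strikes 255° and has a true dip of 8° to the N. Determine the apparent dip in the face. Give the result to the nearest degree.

Angle between strike (255°) and section (170°): β = 85°.
tan α = tan 8° × sin 85° = 0.1405 × 0.9962 = 0.1400
apparent dip = arctan 0.1400 = 7.97°

8°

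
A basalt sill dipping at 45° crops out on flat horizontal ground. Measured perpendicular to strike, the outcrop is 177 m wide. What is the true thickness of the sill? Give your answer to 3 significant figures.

True thickness t = w · sin(dip) = 177 × sin 45°
t = 177 × 0.7071 = 125.158 m

125 m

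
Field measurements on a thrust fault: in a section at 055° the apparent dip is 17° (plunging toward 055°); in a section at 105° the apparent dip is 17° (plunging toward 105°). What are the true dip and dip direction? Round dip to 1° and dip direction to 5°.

The two traces are lines in the plane: v₁ = (sin 55°·cos 17°, cos 55°·cos 17°, −sin 17°), v₂ = (sin 105°·cos 17°, cos 105°·cos 17°, −sin 17°).
n = v₁ × v₂ = (0.233, 0.041, 0.701) (taken with n_z > 0).
Dip δ = arctan(|n_h|/n_z) = arctan(0.236/0.701) = 18.6°.
Dip direction = atan2(0.233, 0.041) = 80° (azimuth of n's horizontal projection).

true dip 19°, dip direction 080°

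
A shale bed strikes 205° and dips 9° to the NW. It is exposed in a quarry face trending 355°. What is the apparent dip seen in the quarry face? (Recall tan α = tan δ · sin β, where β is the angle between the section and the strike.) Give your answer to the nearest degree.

5°

Angle between strike (205°) and section (355°): β = 30°.
tan α = tan 9° × sin 30° = 0.1584 × 0.5000 = 0.0792
apparent dip = arctan 0.0792 = 4.53°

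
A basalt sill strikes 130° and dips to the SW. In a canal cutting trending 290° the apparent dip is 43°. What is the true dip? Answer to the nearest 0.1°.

69.9°

β = acute angle between strike 130° and section 290° = 20°.
tan(true dip) = tan 43° / sin 20° = 2.7265
true dip = arctan 2.7265 = 69.86°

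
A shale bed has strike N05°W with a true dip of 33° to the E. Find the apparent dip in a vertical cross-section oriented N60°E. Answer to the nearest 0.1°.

The section lies 65° from the strike.
tan(apparent dip) = tan 33° · sin 65° = 0.5886
α = arctan(0.5886) = 30.48°

30.5°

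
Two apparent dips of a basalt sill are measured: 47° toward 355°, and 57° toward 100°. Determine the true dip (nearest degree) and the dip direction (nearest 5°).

Each apparent-dip line lies in the plane. As unit vectors (x east, y north, z up), v₁ plunges 47°→355° and v₂ plunges 57°→100°.
n = v₁ × v₂ = (0.639, 0.442, 0.359) (taken with n_z > 0).
Dip δ = arctan(|n_h|/n_z) = arctan(0.777/0.359) = 65.2°.
Dip direction = atan2(0.639, 0.442) = 55° (azimuth of n's horizontal projection).

true dip 65°, dip direction 055°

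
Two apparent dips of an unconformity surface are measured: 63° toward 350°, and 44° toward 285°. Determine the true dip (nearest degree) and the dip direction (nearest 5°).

The two traces are lines in the plane: v₁ = (sin 350°·cos 63°, cos 350°·cos 63°, −sin 63°), v₂ = (sin 285°·cos 44°, cos 285°·cos 44°, −sin 44°).
n = v₁ × v₂ = (-0.145, 0.564, 0.296) (taken with n_z > 0).
True dip = arccos(n_z / |n|) = arccos(0.4529) = 63.1°.
The horizontal component of n points toward azimuth atan2(n_x, n_y) = 346°, the dip direction.

true dip 63°, dip direction 345°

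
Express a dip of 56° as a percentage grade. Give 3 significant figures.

148%

grade % = 100 × tan 56° = 100 × 1.4826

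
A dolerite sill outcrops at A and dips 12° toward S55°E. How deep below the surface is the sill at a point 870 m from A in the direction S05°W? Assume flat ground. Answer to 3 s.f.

92.5 m

The hole lies 60° from the dip direction, so the down-dip offset is 870 × cos 60° = 435.00 m.
Depth = down-dip offset × tan(dip) = 435.00 × tan 12° = 435.00 × 0.2126
Depth = 92.46 m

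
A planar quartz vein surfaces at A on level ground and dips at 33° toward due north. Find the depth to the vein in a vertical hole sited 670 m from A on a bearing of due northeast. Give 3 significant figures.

308 m

The hole lies 45° from the dip direction, so the down-dip offset is 670 × cos 45° = 473.76 m.
Depth = down-dip offset × tan(dip) = 473.76 × tan 33° = 473.76 × 0.6494
Depth = 307.66 m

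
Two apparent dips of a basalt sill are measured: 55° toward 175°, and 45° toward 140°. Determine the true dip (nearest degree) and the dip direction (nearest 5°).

true dip 56°, dip direction 185°

Represent each trace as a vector plunging at its apparent dip toward its trend (east-north-up frame): v₁ = (0.050, -0.571, -0.819), v₂ = (0.455, -0.542, -0.707).
Cross product v₁ × v₂ gives the pole to the plane: n ∝ (-0.040, -0.337, 0.233).
tan δ = √(n_x²+n_y²)/n_z = 0.339/0.233, so δ = 55.6°.
The horizontal component of n points toward azimuth atan2(n_x, n_y) = 187°, the dip direction.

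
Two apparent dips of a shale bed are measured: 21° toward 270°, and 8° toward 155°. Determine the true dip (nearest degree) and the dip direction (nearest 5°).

true dip 27°, dip direction 230°

Represent each trace as a vector plunging at its apparent dip toward its trend (east-north-up frame): v₁ = (-0.934, -0.000, -0.358), v₂ = (0.419, -0.897, -0.139).
The plane normal is n = v₁ × v₂ ∝ (-0.322, -0.280, 0.838).
tan δ = √(n_x²+n_y²)/n_z = 0.426/0.838, so δ = 27.0°.
Dip direction = atan2(-0.322, -0.280) = 229° (azimuth of n's horizontal projection).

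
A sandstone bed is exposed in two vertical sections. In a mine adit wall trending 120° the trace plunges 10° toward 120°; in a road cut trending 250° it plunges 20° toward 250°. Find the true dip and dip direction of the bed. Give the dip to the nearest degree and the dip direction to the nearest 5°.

Represent each trace as a vector plunging at its apparent dip toward its trend (east-north-up frame): v₁ = (0.853, -0.492, -0.174), v₂ = (-0.883, -0.321, -0.342).
The plane normal is n = v₁ × v₂ ∝ (-0.113, -0.445, 0.709).
True dip = arccos(n_z / |n|) = arccos(0.8394) = 32.9°.
Dip direction = atan2(-0.113, -0.445) = 194° (azimuth of n's horizontal projection).

true dip 33°, dip direction 195°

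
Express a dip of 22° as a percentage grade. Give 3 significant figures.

40.4%

grade % = 100 × tan 22° = 100 × 0.4040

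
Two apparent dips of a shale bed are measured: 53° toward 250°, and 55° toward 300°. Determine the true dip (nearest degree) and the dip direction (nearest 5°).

true dip 57°, dip direction 280°

Represent each trace as a vector plunging at its apparent dip toward its trend (east-north-up frame): v₁ = (-0.566, -0.206, -0.799), v₂ = (-0.497, 0.287, -0.819).
n = v₁ × v₂ = (-0.398, 0.067, 0.264) (taken with n_z > 0).
True dip = arccos(n_z / |n|) = arccos(0.5484) = 56.7°.
Dip direction = atan2(-0.398, 0.067) = 279° (azimuth of n's horizontal projection).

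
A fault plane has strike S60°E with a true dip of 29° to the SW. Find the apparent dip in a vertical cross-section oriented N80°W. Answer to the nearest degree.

The section lies 20° from the strike.
tan α = tan 29° × sin 20° = 0.5543 × 0.3420 = 0.1896
α = arctan(0.1896) = 10.74°

11°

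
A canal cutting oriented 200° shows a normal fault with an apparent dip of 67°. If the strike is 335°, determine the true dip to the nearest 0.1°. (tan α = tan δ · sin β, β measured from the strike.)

β = acute angle between strike 335° and section 200° = 45°.
tan δ = tan α / sin β = tan 67° / sin 45° = 2.3559 / 0.7071 = 3.3317
δ = arctan(3.3317) = 73.29°

73.3°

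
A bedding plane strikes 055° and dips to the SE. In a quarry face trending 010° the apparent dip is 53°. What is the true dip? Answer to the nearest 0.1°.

The section is 45° from the strike.
tan(true dip) = tan 53° / sin 45° = 1.8767
true dip = arctan 1.8767 = 61.95°

61.9°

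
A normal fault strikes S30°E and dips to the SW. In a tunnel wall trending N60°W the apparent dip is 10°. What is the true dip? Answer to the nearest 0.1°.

The section is 30° from the strike.
tan(true dip) = tan 10° / sin 30° = 0.3527
δ = arctan(0.3527) = 19.43°

19.4°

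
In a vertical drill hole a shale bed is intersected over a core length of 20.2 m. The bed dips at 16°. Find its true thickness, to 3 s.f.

19.4 m

True thickness t = h · cos(dip) = 20.2 × cos 16°
t = 20.2 × 0.9613 = 19.417 m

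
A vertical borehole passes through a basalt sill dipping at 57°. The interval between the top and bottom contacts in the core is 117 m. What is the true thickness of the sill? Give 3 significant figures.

63.7 m

True thickness t = h · cos(dip) = 117 × cos 57°
t = 117 × 0.5446 = 63.723 m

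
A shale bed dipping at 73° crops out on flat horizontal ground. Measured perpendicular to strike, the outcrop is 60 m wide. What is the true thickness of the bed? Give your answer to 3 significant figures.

True thickness t = w · sin(dip) = 60 × sin 73°
t = 60 × 0.9563 = 57.378 m

57.4 m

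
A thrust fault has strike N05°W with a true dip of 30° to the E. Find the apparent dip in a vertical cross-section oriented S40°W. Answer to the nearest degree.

22°

The strike is N05°W and the section trends S40°W; the acute angle between them is β = 45°.
tan(apparent dip) = tan 30° · sin 45° = 0.4082
apparent dip = arctan 0.4082 = 22.21°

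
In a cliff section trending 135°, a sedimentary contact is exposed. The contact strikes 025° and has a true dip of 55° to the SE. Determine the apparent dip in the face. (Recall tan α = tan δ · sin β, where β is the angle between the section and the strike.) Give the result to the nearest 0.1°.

The section lies 70° from the strike.
tan α = tan 55° × sin 70° = 1.4281 × 0.9397 = 1.3420
α = arctan(1.3420) = 53.31°

53.3°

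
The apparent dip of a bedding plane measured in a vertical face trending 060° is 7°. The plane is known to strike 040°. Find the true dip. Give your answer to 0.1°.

β = acute angle between strike 040° and section 060° = 20°.
tan(true dip) = tan 7° / sin 20° = 0.3590
true dip = arctan 0.3590 = 19.75°

19.7°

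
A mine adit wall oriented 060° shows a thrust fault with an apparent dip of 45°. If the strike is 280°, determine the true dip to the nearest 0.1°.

57.3°

β = acute angle between strike 280° and section 060° = 40°.
tan(true dip) = tan 45° / sin 40° = 1.5557
true dip = arctan 1.5557 = 57.27°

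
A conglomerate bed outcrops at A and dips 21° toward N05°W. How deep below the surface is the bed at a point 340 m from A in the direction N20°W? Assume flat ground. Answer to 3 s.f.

126 m

The hole lies 15° from the dip direction, so the down-dip offset is 340 × cos 15° = 328.41 m.
Depth = down-dip offset × tan(dip) = 328.41 × tan 21° = 328.41 × 0.3839
Depth = 126.07 m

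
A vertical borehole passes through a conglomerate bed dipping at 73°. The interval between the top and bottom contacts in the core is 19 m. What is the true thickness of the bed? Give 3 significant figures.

5.56 m

True thickness t = h · cos(dip) = 19 × cos 73°
t = 19 × 0.2924 = 5.555 m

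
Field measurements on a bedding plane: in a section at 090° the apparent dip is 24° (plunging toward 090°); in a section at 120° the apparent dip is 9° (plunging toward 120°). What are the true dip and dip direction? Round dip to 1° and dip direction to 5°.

Represent each trace as a vector plunging at its apparent dip toward its trend (east-north-up frame): v₁ = (0.914, 0.000, -0.407), v₂ = (0.855, -0.494, -0.156).
Cross product v₁ × v₂ gives the pole to the plane: n ∝ (0.201, 0.205, 0.451).
True dip = arccos(n_z / |n|) = arccos(0.8437) = 32.5°.
The horizontal component of n points toward azimuth atan2(n_x, n_y) = 44°, the dip direction.

true dip 32°, dip direction 045°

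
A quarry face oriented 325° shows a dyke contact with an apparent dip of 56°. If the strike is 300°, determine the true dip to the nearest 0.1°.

The section is 25° from the strike.
tan δ = tan α / sin β = tan 56° / sin 25° = 1.4826 / 0.4226 = 3.5080
true dip = arctan 3.5080 = 74.09°

74.1°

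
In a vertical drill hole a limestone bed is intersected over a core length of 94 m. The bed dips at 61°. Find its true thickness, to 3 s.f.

True thickness t = h · cos(dip) = 94 × cos 61°
t = 94 × 0.4848 = 45.572 m

45.6 m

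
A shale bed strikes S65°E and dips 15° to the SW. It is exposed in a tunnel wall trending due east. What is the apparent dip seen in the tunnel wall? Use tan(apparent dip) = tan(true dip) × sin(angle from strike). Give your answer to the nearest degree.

6°

Angle between strike (S65°E) and section (due east): β = 25°.
tan α = tan 15° × sin 25° = 0.2679 × 0.4226 = 0.1132
apparent dip = arctan 0.1132 = 6.46°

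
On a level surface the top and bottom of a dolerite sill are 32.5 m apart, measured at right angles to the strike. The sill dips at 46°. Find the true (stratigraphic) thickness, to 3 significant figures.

True thickness t = w · sin(dip) = 32.5 × sin 46°
t = 32.5 × 0.7193 = 23.379 m

23.4 m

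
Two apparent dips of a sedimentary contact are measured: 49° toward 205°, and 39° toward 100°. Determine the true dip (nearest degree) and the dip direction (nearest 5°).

true dip 58°, dip direction 160°

Each apparent-dip line lies in the plane. As unit vectors (x east, y north, z up), v₁ plunges 49°→205° and v₂ plunges 39°→100°.
The plane normal is n = v₁ × v₂ ∝ (0.272, -0.752, 0.492).
True dip = arccos(n_z / |n|) = arccos(0.5243) = 58.4°.
The horizontal component of n points toward azimuth atan2(n_x, n_y) = 160°, the dip direction.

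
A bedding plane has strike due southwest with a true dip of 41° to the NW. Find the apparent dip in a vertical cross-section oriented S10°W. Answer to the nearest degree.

27°

Angle between strike (due southwest) and section (S10°W): β = 35°.
tan(apparent dip) = tan 41° · sin 35° = 0.4986
apparent dip = arctan 0.4986 = 26.50°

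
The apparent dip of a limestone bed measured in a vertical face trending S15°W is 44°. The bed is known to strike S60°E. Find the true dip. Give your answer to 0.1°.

The section is 75° from the strike.
tan δ = tan α / sin β = tan 44° / sin 75° = 0.9657 / 0.9659 = 0.9998
true dip = arctan 0.9998 = 44.99°

45.0°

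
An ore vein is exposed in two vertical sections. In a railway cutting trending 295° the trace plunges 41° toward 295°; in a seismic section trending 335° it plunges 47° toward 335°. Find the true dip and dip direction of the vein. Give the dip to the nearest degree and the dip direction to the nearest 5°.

true dip 47°, dip direction 330°

Each apparent-dip line lies in the plane. As unit vectors (x east, y north, z up), v₁ plunges 41°→295° and v₂ plunges 47°→335°.
n = v₁ × v₂ = (-0.172, 0.311, 0.331) (taken with n_z > 0).
tan δ = √(n_x²+n_y²)/n_z = 0.356/0.331, so δ = 47.1°.
Dip direction = atan2(-0.172, 0.311) = 331° (azimuth of n's horizontal projection).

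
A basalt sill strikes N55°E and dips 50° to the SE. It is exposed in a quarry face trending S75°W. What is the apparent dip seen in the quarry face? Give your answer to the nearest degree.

The strike is N55°E and the section trends S75°W; the acute angle between them is β = 20°.
tan(apparent dip) = tan 50° · sin 20° = 0.4076
apparent dip = arctan 0.4076 = 22.18°

22°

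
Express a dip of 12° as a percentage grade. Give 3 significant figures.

grade % = 100 × tan 12° = 100 × 0.2126

21.3%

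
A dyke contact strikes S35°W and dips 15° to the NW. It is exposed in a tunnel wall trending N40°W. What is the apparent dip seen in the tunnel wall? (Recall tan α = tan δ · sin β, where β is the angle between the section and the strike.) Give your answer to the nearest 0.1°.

The strike is S35°W and the section trends N40°W; the acute angle between them is β = 75°.
tan(apparent dip) = tan 15° · sin 75° = 0.2588
α = arctan(0.2588) = 14.51°

14.5°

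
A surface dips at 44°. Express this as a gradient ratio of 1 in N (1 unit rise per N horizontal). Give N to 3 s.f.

1 in 1.04

1 : N means tan θ = 1/N, so N = 1/tan 44° = 1/0.9657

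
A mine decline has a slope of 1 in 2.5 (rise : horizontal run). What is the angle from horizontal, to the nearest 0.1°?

21.8°

tan θ = 1/2.5 = 0.4000
θ = arctan(0.4000) = 21.80°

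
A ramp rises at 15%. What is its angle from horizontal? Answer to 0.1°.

tan θ = 15/100 = 0.1500
θ = arctan(0.1500) = 8.53°

8.5°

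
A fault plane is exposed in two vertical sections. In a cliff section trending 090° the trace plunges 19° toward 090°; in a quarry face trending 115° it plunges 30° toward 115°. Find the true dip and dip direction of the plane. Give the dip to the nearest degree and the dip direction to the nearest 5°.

The two traces are lines in the plane: v₁ = (sin 90°·cos 19°, cos 90°·cos 19°, −sin 19°), v₂ = (sin 115°·cos 30°, cos 115°·cos 30°, −sin 30°).
n = v₁ × v₂ = (0.119, -0.217, 0.346) (taken with n_z > 0).
Dip δ = arctan(|n_h|/n_z) = arctan(0.248/0.346) = 35.6°.
Dip direction = azimuth of (n_x, n_y) = atan2(0.119, -0.217) = 151°.

true dip 36°, dip direction 150°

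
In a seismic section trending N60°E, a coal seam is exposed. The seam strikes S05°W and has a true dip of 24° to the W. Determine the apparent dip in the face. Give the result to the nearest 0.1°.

20.0°

Angle between strike (S05°W) and section (N60°E): β = 55°.
tan α = tan 24° × sin 55° = 0.4452 × 0.8192 = 0.3647
apparent dip = arctan 0.3647 = 20.04°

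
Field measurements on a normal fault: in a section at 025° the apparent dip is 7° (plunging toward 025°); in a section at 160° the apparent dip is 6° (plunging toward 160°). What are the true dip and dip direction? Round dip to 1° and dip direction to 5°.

true dip 17°, dip direction 090°

Represent each trace as a vector plunging at its apparent dip toward its trend (east-north-up frame): v₁ = (0.419, 0.900, -0.122), v₂ = (0.340, -0.935, -0.105).
Cross product v₁ × v₂ gives the pole to the plane: n ∝ (0.208, -0.002, 0.698).
Dip δ = arctan(|n_h|/n_z) = arctan(0.208/0.698) = 16.6°.
The horizontal component of n points toward azimuth atan2(n_x, n_y) = 91°, the dip direction.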